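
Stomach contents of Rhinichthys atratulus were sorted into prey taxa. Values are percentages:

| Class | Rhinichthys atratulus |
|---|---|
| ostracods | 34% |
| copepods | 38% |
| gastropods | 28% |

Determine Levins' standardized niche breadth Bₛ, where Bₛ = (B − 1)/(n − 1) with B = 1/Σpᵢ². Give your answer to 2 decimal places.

Convert percentages to proportions (divide by 100).
Σpᵢ² = 0.34² + 0.38² + 0.28² = 0.1156 + 0.1444 + 0.0784 = 0.3384
B = 1 / 0.3384 = 2.9551
Bₛ = (B − 1)/(n − 1) = (2.9551 − 1)/(3 − 1) = 1.9551/2 = 0.9776

0.98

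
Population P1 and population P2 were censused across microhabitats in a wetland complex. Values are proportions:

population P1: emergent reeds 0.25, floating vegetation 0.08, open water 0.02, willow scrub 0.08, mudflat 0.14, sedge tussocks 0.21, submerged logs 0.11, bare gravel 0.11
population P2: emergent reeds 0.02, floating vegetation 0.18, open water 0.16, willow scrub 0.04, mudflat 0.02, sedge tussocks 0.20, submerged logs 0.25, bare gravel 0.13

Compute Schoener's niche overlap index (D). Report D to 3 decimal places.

0.600

Σ|p₁ᵢ − p₂ᵢ| = 0.23 + 0.10 + 0.14 + 0.04 + 0.12 + 0.01 + 0.14 + 0.02 = 0.80
D = 1 − ½ × 0.80 = 1 − 0.400 = 0.60000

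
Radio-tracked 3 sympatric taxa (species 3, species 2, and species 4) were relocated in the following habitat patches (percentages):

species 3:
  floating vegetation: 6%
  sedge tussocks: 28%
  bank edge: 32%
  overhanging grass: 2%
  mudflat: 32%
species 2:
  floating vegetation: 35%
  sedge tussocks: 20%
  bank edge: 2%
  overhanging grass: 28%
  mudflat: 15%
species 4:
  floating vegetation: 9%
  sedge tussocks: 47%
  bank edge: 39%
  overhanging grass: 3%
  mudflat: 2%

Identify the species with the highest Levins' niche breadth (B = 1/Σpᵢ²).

Convert percentages to proportions (divide by 100).
Σp_3ᵢ² = 0.06² + 0.28² + 0.32² + 0.02² + 0.32² = 0.0036 + 0.0784 + 0.1024 + 0.0004 + 0.1024 = 0.2872
B_3 = 1 / 0.2872 = 3.4819
Σp_2ᵢ² = 0.35² + 0.20² + 0.02² + 0.28² + 0.15² = 0.1225 + 0.0400 + 0.0004 + 0.0784 + 0.0225 = 0.2638
B_2 = 1 / 0.2638 = 3.7908
Σp_4ᵢ² = 0.09² + 0.47² + 0.39² + 0.03² + 0.02² = 0.0081 + 0.2209 + 0.1521 + 0.0009 + 0.0004 = 0.3824
B_4 = 1 / 0.3824 = 2.6151
Highest B → broadest niche (most generalist): species 2 (B = 3.79).

species 2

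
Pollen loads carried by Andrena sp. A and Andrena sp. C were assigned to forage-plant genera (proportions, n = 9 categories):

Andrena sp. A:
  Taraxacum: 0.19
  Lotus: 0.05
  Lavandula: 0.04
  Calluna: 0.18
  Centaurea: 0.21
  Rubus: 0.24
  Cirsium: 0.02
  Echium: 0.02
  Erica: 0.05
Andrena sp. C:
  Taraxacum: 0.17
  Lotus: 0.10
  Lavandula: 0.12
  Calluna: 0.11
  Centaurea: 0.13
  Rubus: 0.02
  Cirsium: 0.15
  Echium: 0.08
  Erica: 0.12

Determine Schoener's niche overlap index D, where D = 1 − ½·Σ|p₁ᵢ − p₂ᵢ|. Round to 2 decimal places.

0.61

Σ|p₁ᵢ − p₂ᵢ| = 0.02 + 0.05 + 0.08 + 0.07 + 0.08 + 0.22 + 0.13 + 0.06 + 0.07 = 0.78
D = 1 − ½ × 0.78 = 1 − 0.390 = 0.6100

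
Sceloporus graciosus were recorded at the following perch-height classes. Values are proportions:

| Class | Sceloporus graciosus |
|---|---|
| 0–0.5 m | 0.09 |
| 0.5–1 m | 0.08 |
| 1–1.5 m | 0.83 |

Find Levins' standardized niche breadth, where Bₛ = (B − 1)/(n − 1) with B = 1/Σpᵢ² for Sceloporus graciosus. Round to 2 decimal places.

0.21

Σpᵢ² = 0.09² + 0.08² + 0.83² = 0.0081 + 0.0064 + 0.6889 = 0.7034
B = 1 / 0.7034 = 1.4217
Bₛ = (B − 1)/(n − 1) = (1.4217 − 1)/(3 − 1) = 0.4217/2 = 0.2109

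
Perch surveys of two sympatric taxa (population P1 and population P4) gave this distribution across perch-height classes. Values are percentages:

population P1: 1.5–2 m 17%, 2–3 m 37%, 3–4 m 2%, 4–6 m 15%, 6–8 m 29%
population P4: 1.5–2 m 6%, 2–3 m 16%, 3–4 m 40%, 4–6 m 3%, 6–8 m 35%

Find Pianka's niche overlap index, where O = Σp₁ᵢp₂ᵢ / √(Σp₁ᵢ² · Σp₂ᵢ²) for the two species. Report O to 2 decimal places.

Convert percentages to proportions (divide by 100).
Σ p₁ᵢp₂ᵢ = 0.0102 + 0.0592 + 0.0080 + 0.0045 + 0.1015 = 0.1834
Σp_1ᵢ² = 0.17² + 0.37² + 0.02² + 0.15² + 0.29² = 0.0289 + 0.1369 + 0.0004 + 0.0225 + 0.0841 = 0.2728
Σp_2ᵢ² = 0.06² + 0.16² + 0.40² + 0.03² + 0.35² = 0.0036 + 0.0256 + 0.1600 + 0.0009 + 0.1225 = 0.3126
O = 0.1834 / √(0.2728 × 0.3126) = 0.1834 / 0.29202 = 0.6280

0.63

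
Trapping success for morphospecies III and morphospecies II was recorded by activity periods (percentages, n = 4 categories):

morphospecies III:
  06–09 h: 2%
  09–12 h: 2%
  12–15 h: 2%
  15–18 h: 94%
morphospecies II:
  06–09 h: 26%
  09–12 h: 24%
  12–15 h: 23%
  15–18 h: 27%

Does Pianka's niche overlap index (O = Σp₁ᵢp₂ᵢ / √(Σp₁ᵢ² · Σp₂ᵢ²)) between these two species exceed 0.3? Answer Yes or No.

Convert percentages to proportions (divide by 100).
Σ p₁ᵢp₂ᵢ = 0.0052 + 0.0048 + 0.0046 + 0.2538 = 0.2684
Σp_1ᵢ² = 0.02² + 0.02² + 0.02² + 0.94² = 0.0004 + 0.0004 + 0.0004 + 0.8836 = 0.8848
Σp_2ᵢ² = 0.26² + 0.24² + 0.23² + 0.27² = 0.0676 + 0.0576 + 0.0529 + 0.0729 = 0.2510
O = 0.2684 / √(0.8848 × 0.2510) = 0.2684 / 0.47126 = 0.5695
O = 0.5695 > 0.3 → Yes.

Yes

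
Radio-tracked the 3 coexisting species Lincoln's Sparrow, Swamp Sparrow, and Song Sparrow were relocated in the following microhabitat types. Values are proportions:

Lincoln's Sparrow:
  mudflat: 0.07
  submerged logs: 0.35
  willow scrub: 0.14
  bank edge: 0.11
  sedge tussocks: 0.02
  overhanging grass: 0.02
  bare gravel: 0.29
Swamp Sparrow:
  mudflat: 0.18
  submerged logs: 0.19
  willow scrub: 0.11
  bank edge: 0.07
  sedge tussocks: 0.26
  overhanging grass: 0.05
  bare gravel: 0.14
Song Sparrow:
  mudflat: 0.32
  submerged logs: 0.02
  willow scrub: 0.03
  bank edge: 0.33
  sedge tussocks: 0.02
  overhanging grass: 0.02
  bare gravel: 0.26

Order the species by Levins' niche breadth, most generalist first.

Σp_Lincᵢ² = 0.07² + 0.35² + 0.14² + 0.11² + 0.02² + 0.02² + 0.29² = 0.0049 + 0.1225 + 0.0196 + 0.0121 + 0.0004 + 0.0004 + 0.0841 = 0.2440
B_Linc = 1 / 0.2440 = 4.0984
Σp_Swamᵢ² = 0.18² + 0.19² + 0.11² + 0.07² + 0.26² + 0.05² + 0.14² = 0.0324 + 0.0361 + 0.0121 + 0.0049 + 0.0676 + 0.0025 + 0.0196 = 0.1752
B_Swam = 1 / 0.1752 = 5.7078
Σp_Songᵢ² = 0.32² + 0.02² + 0.03² + 0.33² + 0.02² + 0.02² + 0.26² = 0.1024 + 0.0004 + 0.0009 + 0.1089 + 0.0004 + 0.0004 + 0.0676 = 0.2810
B_Song = 1 / 0.2810 = 3.5587
Ranking by B (broadest → narrowest): Swamp Sparrow (5.71) > Lincoln's Sparrow (4.10) > Song Sparrow (3.56)

Swamp Sparrow > Lincoln's Sparrow > Song Sparrow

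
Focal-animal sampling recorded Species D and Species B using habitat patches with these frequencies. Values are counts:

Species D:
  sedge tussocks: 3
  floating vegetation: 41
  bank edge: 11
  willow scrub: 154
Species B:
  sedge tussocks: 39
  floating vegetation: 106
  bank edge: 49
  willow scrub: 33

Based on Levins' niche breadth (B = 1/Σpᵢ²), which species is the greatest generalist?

Species B

Proportions for Species D (n=209): 3/209=0.0144, 41/209=0.1962, 11/209=0.0526, 154/209=0.7368
Proportions for Species B (n=227): 39/227=0.1718, 106/227=0.4670, 49/227=0.2159, 33/227=0.1454
Σp_Dᵢ² = 0.0144² + 0.1962² + 0.0526² + 0.7368² = 0.000207 + 0.038494 + 0.002767 + 0.542874 = 0.584342
B_D = 1 / 0.584342 = 1.7113
Σp_Bᵢ² = 0.1718² + 0.4670² + 0.2159² + 0.1454² = 0.029515 + 0.218089 + 0.046613 + 0.021141 = 0.315358
B_B = 1 / 0.315358 = 3.1710
Highest B → broadest niche (most generalist): Species B (B = 3.17).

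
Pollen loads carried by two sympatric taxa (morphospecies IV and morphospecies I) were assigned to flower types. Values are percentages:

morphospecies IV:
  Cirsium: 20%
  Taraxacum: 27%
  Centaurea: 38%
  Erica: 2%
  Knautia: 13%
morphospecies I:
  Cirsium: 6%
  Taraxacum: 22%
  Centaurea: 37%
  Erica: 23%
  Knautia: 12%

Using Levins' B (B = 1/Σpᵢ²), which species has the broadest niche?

Convert percentages to proportions (divide by 100).
Σp_IVᵢ² = 0.20² + 0.27² + 0.38² + 0.02² + 0.13² = 0.0400 + 0.0729 + 0.1444 + 0.0004 + 0.0169 = 0.2746
B_IV = 1 / 0.2746 = 3.6417
Σp_Iᵢ² = 0.06² + 0.22² + 0.37² + 0.23² + 0.12² = 0.0036 + 0.0484 + 0.1369 + 0.0529 + 0.0144 = 0.2562
B_I = 1 / 0.2562 = 3.9032
Highest B → broadest niche (most generalist): morphospecies I (B = 3.90).

morphospecies I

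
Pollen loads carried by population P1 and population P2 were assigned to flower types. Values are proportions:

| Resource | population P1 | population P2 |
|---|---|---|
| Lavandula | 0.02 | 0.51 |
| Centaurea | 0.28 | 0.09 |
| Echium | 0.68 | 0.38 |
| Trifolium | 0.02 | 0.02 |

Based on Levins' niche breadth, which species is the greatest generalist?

population P2

Σp_P1ᵢ² = 0.02² + 0.28² + 0.68² + 0.02² = 0.0004 + 0.0784 + 0.4624 + 0.0004 = 0.5416
B_P1 = 1 / 0.5416 = 1.8464
Σp_P2ᵢ² = 0.51² + 0.09² + 0.38² + 0.02² = 0.2601 + 0.0081 + 0.1444 + 0.0004 = 0.4130
B_P2 = 1 / 0.4130 = 2.4213
Highest B → broadest niche (most generalist): population P2 (B = 2.42).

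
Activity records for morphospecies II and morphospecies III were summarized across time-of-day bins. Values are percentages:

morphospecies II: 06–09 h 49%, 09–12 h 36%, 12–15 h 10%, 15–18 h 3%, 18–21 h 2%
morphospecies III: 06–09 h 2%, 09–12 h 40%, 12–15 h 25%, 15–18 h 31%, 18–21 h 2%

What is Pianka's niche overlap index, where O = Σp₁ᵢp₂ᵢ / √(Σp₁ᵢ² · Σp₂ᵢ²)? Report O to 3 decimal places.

Convert percentages to proportions (divide by 100).
Σ p₁ᵢp₂ᵢ = 0.0098 + 0.1440 + 0.0250 + 0.0093 + 0.0004 = 0.1885
Σp_1ᵢ² = 0.49² + 0.36² + 0.10² + 0.03² + 0.02² = 0.2401 + 0.1296 + 0.0100 + 0.0009 + 0.0004 = 0.3810
Σp_2ᵢ² = 0.02² + 0.40² + 0.25² + 0.31² + 0.02² = 0.0004 + 0.1600 + 0.0625 + 0.0961 + 0.0004 = 0.3194
O = 0.1885 / √(0.3810 × 0.3194) = 0.1885 / 0.348843 = 0.54036

0.540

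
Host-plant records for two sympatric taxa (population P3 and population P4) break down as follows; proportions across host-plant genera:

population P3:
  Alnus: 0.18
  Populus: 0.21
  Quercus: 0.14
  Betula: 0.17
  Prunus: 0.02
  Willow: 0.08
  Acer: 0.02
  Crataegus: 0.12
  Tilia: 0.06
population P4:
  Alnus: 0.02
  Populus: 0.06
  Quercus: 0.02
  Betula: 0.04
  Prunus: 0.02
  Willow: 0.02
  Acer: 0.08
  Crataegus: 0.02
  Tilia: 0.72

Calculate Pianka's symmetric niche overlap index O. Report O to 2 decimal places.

Σ p₁ᵢp₂ᵢ = 0.0036 + 0.0126 + 0.0028 + 0.0068 + 0.0004 + 0.0016 + 0.0016 + 0.0024 + 0.0432 = 0.0750
Σp_1ᵢ² = 0.18² + 0.21² + 0.14² + 0.17² + 0.02² + 0.08² + 0.02² + 0.12² + 0.06² = 0.0324 + 0.0441 + 0.0196 + 0.0289 + 0.0004 + 0.0064 + 0.0004 + 0.0144 + 0.0036 = 0.1502
Σp_2ᵢ² = 0.02² + 0.06² + 0.02² + 0.04² + 0.02² + 0.02² + 0.08² + 0.02² + 0.72² = 0.0004 + 0.0036 + 0.0004 + 0.0016 + 0.0004 + 0.0004 + 0.0064 + 0.0004 + 0.5184 = 0.5320
O = 0.0750 / √(0.1502 × 0.5320) = 0.0750 / 0.28268 = 0.2653

0.27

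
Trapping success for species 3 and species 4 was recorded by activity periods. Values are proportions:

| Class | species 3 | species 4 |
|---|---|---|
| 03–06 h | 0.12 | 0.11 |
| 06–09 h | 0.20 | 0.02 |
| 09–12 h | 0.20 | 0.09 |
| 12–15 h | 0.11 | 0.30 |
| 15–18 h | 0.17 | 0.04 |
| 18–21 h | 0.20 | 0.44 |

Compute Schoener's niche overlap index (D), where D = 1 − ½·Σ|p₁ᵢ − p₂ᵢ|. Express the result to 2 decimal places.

0.57

Σ|p₁ᵢ − p₂ᵢ| = 0.01 + 0.18 + 0.11 + 0.19 + 0.13 + 0.24 = 0.86
D = 1 − ½ × 0.86 = 1 − 0.430 = 0.5700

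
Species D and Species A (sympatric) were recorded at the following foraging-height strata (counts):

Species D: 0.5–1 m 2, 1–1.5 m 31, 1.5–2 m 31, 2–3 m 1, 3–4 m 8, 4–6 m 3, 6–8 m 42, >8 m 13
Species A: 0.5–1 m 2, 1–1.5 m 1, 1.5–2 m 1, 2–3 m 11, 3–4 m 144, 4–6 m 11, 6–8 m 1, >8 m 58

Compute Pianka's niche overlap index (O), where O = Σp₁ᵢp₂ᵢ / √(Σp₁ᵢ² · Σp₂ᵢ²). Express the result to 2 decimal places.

0.21

Proportions for Species D (n=131): 2/131=0.0153, 31/131=0.2366, 31/131=0.2366, 1/131=0.0076, 8/131=0.0611, 3/131=0.0229, 42/131=0.3206, 13/131=0.0992
Proportions for Species A (n=229): 2/229=0.0087, 1/229=0.0044, 1/229=0.0044, 11/229=0.0480, 144/229=0.6288, 11/229=0.0480, 1/229=0.0044, 58/229=0.2533
Σ p₁ᵢp₂ᵢ = 0.000133 + 0.001041 + 0.001041 + 0.000365 + 0.038420 + 0.001099 + 0.001411 + 0.025127 = 0.068637
Σp_1ᵢ² = 0.0153² + 0.2366² + 0.2366² + 0.0076² + 0.0611² + 0.0229² + 0.3206² + 0.0992² = 0.000234 + 0.055980 + 0.055980 + 0.000058 + 0.003733 + 0.000524 + 0.102784 + 0.009841 = 0.229134
Σp_2ᵢ² = 0.0087² + 0.0044² + 0.0044² + 0.0480² + 0.6288² + 0.0480² + 0.0044² + 0.2533² = 0.000076 + 0.000019 + 0.000019 + 0.002304 + 0.395389 + 0.002304 + 0.000019 + 0.064161 = 0.464291
O = 0.068637 / √(0.229134 × 0.464291) = 0.068637 / 0.3261669 = 0.2104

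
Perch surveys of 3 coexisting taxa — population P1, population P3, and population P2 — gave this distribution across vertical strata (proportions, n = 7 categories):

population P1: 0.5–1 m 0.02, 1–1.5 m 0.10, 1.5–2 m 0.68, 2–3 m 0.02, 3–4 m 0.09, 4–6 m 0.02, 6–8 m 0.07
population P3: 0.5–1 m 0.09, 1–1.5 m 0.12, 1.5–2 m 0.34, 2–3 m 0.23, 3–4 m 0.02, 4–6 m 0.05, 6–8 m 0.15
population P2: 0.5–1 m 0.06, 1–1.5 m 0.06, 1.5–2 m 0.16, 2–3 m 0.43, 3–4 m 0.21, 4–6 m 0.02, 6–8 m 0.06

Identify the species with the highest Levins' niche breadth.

population P3

Σp_P1ᵢ² = 0.02² + 0.10² + 0.68² + 0.02² + 0.09² + 0.02² + 0.07² = 0.0004 + 0.0100 + 0.4624 + 0.0004 + 0.0081 + 0.0004 + 0.0049 = 0.4866
B_P1 = 1 / 0.4866 = 2.0551
Σp_P3ᵢ² = 0.09² + 0.12² + 0.34² + 0.23² + 0.02² + 0.05² + 0.15² = 0.0081 + 0.0144 + 0.1156 + 0.0529 + 0.0004 + 0.0025 + 0.0225 = 0.2164
B_P3 = 1 / 0.2164 = 4.6211
Σp_P2ᵢ² = 0.06² + 0.06² + 0.16² + 0.43² + 0.21² + 0.02² + 0.06² = 0.0036 + 0.0036 + 0.0256 + 0.1849 + 0.0441 + 0.0004 + 0.0036 = 0.2658
B_P2 = 1 / 0.2658 = 3.7622
Highest B → broadest niche (most generalist): population P3 (B = 4.62).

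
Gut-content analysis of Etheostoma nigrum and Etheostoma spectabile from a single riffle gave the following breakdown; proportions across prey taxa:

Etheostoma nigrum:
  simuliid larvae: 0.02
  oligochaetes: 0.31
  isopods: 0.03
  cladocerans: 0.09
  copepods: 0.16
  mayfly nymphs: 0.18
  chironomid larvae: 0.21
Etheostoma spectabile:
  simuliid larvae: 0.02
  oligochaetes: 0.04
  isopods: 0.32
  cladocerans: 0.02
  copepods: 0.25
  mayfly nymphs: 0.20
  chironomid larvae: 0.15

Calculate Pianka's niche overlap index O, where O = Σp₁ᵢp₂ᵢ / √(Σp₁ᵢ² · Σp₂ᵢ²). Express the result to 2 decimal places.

0.60

Σ p₁ᵢp₂ᵢ = 0.0004 + 0.0124 + 0.0096 + 0.0018 + 0.0400 + 0.0360 + 0.0315 = 0.1317
Σp_1ᵢ² = 0.02² + 0.31² + 0.03² + 0.09² + 0.16² + 0.18² + 0.21² = 0.0004 + 0.0961 + 0.0009 + 0.0081 + 0.0256 + 0.0324 + 0.0441 = 0.2076
Σp_2ᵢ² = 0.02² + 0.04² + 0.32² + 0.02² + 0.25² + 0.20² + 0.15² = 0.0004 + 0.0016 + 0.1024 + 0.0004 + 0.0625 + 0.0400 + 0.0225 = 0.2298
O = 0.1317 / √(0.2076 × 0.2298) = 0.1317 / 0.21842 = 0.6030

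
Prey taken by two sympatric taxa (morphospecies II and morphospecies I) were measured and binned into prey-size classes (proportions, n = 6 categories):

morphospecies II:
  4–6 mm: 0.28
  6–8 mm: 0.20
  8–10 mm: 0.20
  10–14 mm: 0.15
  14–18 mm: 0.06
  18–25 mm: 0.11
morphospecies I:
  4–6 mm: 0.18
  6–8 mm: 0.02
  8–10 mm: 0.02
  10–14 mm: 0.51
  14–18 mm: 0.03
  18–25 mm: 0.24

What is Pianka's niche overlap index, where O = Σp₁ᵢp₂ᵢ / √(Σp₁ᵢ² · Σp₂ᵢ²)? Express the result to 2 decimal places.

0.62

Σ p₁ᵢp₂ᵢ = 0.0504 + 0.0040 + 0.0040 + 0.0765 + 0.0018 + 0.0264 = 0.1631
Σp_1ᵢ² = 0.28² + 0.20² + 0.20² + 0.15² + 0.06² + 0.11² = 0.0784 + 0.0400 + 0.0400 + 0.0225 + 0.0036 + 0.0121 = 0.1966
Σp_2ᵢ² = 0.18² + 0.02² + 0.02² + 0.51² + 0.03² + 0.24² = 0.0324 + 0.0004 + 0.0004 + 0.2601 + 0.0009 + 0.0576 = 0.3518
O = 0.1631 / √(0.1966 × 0.3518) = 0.1631 / 0.26299 = 0.6202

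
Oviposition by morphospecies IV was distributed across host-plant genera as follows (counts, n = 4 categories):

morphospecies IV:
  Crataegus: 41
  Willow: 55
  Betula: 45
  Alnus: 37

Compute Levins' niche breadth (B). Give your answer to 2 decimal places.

Proportions for morphospecies IV (n=178): 41/178=0.2303, 55/178=0.3090, 45/178=0.2528, 37/178=0.2079
Σpᵢ² = 0.2303² + 0.3090² + 0.2528² + 0.2079² = 0.053038 + 0.095481 + 0.063908 + 0.043222 = 0.255649
B = 1 / 0.255649 = 3.9116

3.91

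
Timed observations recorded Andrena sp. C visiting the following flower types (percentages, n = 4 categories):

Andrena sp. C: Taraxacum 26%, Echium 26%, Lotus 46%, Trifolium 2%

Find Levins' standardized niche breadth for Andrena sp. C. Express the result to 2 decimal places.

0.63

Convert percentages to proportions (divide by 100).
Σpᵢ² = 0.26² + 0.26² + 0.46² + 0.02² = 0.0676 + 0.0676 + 0.2116 + 0.0004 = 0.3472
B = 1 / 0.3472 = 2.8802
Bₛ = (B − 1)/(n − 1) = (2.8802 − 1)/(4 − 1) = 1.8802/3 = 0.6267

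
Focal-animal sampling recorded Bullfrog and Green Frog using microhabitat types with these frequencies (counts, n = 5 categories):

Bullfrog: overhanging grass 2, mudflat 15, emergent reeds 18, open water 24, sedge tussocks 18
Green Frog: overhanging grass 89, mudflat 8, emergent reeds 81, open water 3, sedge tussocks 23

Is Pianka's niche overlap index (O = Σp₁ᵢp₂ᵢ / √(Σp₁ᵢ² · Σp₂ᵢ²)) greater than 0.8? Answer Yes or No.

No

Proportions for Bullfrog (n=77): 2/77=0.0260, 15/77=0.1948, 18/77=0.2338, 24/77=0.3117, 18/77=0.2338
Proportions for Green Frog (n=204): 89/204=0.4363, 8/204=0.0392, 81/204=0.3971, 3/204=0.0147, 23/204=0.1127
Σ p₁ᵢp₂ᵢ = 0.011344 + 0.007636 + 0.092842 + 0.004582 + 0.026349 = 0.142753
Σp_1ᵢ² = 0.0260² + 0.1948² + 0.2338² + 0.3117² + 0.2338² = 0.000676 + 0.037947 + 0.054662 + 0.097157 + 0.054662 = 0.245104
Σp_2ᵢ² = 0.4363² + 0.0392² + 0.3971² + 0.0147² + 0.1127² = 0.190358 + 0.001537 + 0.157688 + 0.000216 + 0.012701 = 0.362500
O = 0.142753 / √(0.245104 × 0.362500) = 0.142753 / 0.2980775 = 0.4789
O = 0.4789 < 0.8 → No.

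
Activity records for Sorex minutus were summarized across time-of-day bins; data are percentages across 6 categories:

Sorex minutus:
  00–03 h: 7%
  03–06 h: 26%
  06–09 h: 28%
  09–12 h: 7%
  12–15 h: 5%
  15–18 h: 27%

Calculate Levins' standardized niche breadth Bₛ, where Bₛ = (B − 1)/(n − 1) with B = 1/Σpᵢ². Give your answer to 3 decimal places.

0.665

Convert percentages to proportions (divide by 100).
Σpᵢ² = 0.07² + 0.26² + 0.28² + 0.07² + 0.05² + 0.27² = 0.0049 + 0.0676 + 0.0784 + 0.0049 + 0.0025 + 0.0729 = 0.2312
B = 1 / 0.2312 = 4.32526
Bₛ = (B − 1)/(n − 1) = (4.32526 − 1)/(6 − 1) = 3.32526/5 = 0.66505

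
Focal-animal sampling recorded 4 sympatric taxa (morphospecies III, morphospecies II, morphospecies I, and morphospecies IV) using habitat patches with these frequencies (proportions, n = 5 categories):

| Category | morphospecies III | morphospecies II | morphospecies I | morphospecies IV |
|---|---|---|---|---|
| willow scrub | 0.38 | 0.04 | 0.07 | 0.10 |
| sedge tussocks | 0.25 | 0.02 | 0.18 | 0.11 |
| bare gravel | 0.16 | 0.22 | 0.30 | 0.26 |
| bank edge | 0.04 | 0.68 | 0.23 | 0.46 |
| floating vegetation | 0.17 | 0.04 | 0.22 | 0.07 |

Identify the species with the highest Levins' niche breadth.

morphospecies I

Σp_IIIᵢ² = 0.38² + 0.25² + 0.16² + 0.04² + 0.17² = 0.1444 + 0.0625 + 0.0256 + 0.0016 + 0.0289 = 0.2630
B_III = 1 / 0.2630 = 3.8023
Σp_IIᵢ² = 0.04² + 0.02² + 0.22² + 0.68² + 0.04² = 0.0016 + 0.0004 + 0.0484 + 0.4624 + 0.0016 = 0.5144
B_II = 1 / 0.5144 = 1.9440
Σp_Iᵢ² = 0.07² + 0.18² + 0.30² + 0.23² + 0.22² = 0.0049 + 0.0324 + 0.0900 + 0.0529 + 0.0484 = 0.2286
B_I = 1 / 0.2286 = 4.3745
Σp_IVᵢ² = 0.10² + 0.11² + 0.26² + 0.46² + 0.07² = 0.0100 + 0.0121 + 0.0676 + 0.2116 + 0.0049 = 0.3062
B_IV = 1 / 0.3062 = 3.2658
Highest B → broadest niche (most generalist): morphospecies I (B = 4.37).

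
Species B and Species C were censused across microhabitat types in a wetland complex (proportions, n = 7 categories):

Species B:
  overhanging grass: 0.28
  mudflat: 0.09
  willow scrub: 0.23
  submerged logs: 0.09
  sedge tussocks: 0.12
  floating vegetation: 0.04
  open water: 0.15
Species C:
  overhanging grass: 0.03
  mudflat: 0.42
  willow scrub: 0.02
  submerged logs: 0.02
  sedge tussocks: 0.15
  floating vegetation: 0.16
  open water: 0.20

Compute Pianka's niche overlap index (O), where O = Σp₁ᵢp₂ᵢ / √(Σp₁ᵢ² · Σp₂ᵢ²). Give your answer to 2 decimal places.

0.48

Σ p₁ᵢp₂ᵢ = 0.0084 + 0.0378 + 0.0046 + 0.0018 + 0.0180 + 0.0064 + 0.0300 = 0.1070
Σp_1ᵢ² = 0.28² + 0.09² + 0.23² + 0.09² + 0.12² + 0.04² + 0.15² = 0.0784 + 0.0081 + 0.0529 + 0.0081 + 0.0144 + 0.0016 + 0.0225 = 0.1860
Σp_2ᵢ² = 0.03² + 0.42² + 0.02² + 0.02² + 0.15² + 0.16² + 0.20² = 0.0009 + 0.1764 + 0.0004 + 0.0004 + 0.0225 + 0.0256 + 0.0400 = 0.2662
O = 0.1070 / √(0.1860 × 0.2662) = 0.1070 / 0.22252 = 0.4809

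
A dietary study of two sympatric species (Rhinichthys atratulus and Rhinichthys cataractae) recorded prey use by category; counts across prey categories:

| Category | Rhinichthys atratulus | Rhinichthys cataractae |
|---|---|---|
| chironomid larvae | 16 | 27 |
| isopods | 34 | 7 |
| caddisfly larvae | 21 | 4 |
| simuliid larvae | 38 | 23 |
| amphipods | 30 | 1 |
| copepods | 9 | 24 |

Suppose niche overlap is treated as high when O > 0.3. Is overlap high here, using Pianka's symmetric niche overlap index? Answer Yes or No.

Yes

Proportions for Rhinichthys atratulus (n=148): 16/148=0.1081, 34/148=0.2297, 21/148=0.1419, 38/148=0.2568, 30/148=0.2027, 9/148=0.0608
Proportions for Rhinichthys cataractae (n=86): 27/86=0.3140, 7/86=0.0814, 4/86=0.0465, 23/86=0.2674, 1/86=0.0116, 24/86=0.2791
Σ p₁ᵢp₂ᵢ = 0.033943 + 0.018698 + 0.006598 + 0.068668 + 0.002351 + 0.016969 = 0.147227
Σp_1ᵢ² = 0.1081² + 0.2297² + 0.1419² + 0.2568² + 0.2027² + 0.0608² = 0.011686 + 0.052762 + 0.020136 + 0.065946 + 0.041087 + 0.003697 = 0.195314
Σp_2ᵢ² = 0.3140² + 0.0814² + 0.0465² + 0.2674² + 0.0116² + 0.2791² = 0.098596 + 0.006626 + 0.002162 + 0.071503 + 0.000135 + 0.077897 = 0.256919
O = 0.147227 / √(0.195314 × 0.256919) = 0.147227 / 0.2240087 = 0.6572
O = 0.6572 > 0.3 → Yes.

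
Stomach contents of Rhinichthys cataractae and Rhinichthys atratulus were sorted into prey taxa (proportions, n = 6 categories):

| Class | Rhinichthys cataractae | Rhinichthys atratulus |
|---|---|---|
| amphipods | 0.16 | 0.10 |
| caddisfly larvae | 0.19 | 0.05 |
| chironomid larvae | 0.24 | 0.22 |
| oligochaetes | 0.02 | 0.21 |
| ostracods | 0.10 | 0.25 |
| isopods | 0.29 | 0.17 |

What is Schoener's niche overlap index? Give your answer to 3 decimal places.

0.660

Σ|p₁ᵢ − p₂ᵢ| = 0.06 + 0.14 + 0.02 + 0.19 + 0.15 + 0.12 = 0.68
D = 1 − ½ × 0.68 = 1 − 0.340 = 0.66000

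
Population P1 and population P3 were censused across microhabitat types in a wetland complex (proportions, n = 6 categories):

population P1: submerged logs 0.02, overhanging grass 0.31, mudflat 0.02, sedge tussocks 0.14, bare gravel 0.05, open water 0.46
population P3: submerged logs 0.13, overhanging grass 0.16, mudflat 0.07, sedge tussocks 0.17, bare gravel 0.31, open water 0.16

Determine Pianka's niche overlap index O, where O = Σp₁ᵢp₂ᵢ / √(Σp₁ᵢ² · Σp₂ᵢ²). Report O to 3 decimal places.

Σ p₁ᵢp₂ᵢ = 0.0026 + 0.0496 + 0.0014 + 0.0238 + 0.0155 + 0.0736 = 0.1665
Σp_1ᵢ² = 0.02² + 0.31² + 0.02² + 0.14² + 0.05² + 0.46² = 0.0004 + 0.0961 + 0.0004 + 0.0196 + 0.0025 + 0.2116 = 0.3306
Σp_2ᵢ² = 0.13² + 0.16² + 0.07² + 0.17² + 0.31² + 0.16² = 0.0169 + 0.0256 + 0.0049 + 0.0289 + 0.0961 + 0.0256 = 0.1980
O = 0.1665 / √(0.3306 × 0.1980) = 0.1665 / 0.255849 = 0.65077

0.651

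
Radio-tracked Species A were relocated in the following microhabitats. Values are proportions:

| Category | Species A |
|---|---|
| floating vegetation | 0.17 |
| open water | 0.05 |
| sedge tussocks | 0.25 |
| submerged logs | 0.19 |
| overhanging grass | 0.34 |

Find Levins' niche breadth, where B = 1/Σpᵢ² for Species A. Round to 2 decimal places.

4.07

Σpᵢ² = 0.17² + 0.05² + 0.25² + 0.19² + 0.34² = 0.0289 + 0.0025 + 0.0625 + 0.0361 + 0.1156 = 0.2456
B = 1 / 0.2456 = 4.0717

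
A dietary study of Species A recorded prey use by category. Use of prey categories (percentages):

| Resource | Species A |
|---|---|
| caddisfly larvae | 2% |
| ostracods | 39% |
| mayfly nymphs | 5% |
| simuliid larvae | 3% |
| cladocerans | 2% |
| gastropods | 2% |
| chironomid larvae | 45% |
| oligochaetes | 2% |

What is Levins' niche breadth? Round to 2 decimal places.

2.78

Convert percentages to proportions (divide by 100).
Σpᵢ² = 0.02² + 0.39² + 0.05² + 0.03² + 0.02² + 0.02² + 0.45² + 0.02² = 0.0004 + 0.1521 + 0.0025 + 0.0009 + 0.0004 + 0.0004 + 0.2025 + 0.0004 = 0.3596
B = 1 / 0.3596 = 2.7809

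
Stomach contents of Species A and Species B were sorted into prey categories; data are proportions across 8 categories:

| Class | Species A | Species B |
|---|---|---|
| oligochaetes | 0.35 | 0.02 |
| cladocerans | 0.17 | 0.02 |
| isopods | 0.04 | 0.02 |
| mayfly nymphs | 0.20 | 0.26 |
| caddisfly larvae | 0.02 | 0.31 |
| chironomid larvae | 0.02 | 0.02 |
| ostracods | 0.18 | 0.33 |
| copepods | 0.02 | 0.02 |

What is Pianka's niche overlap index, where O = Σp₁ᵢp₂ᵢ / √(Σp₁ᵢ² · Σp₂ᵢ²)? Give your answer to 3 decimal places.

0.520

Σ p₁ᵢp₂ᵢ = 0.0070 + 0.0034 + 0.0008 + 0.0520 + 0.0062 + 0.0004 + 0.0594 + 0.0004 = 0.1296
Σp_1ᵢ² = 0.35² + 0.17² + 0.04² + 0.20² + 0.02² + 0.02² + 0.18² + 0.02² = 0.1225 + 0.0289 + 0.0016 + 0.0400 + 0.0004 + 0.0004 + 0.0324 + 0.0004 = 0.2266
Σp_2ᵢ² = 0.02² + 0.02² + 0.02² + 0.26² + 0.31² + 0.02² + 0.33² + 0.02² = 0.0004 + 0.0004 + 0.0004 + 0.0676 + 0.0961 + 0.0004 + 0.1089 + 0.0004 = 0.2746
O = 0.1296 / √(0.2266 × 0.2746) = 0.1296 / 0.249448 = 0.51955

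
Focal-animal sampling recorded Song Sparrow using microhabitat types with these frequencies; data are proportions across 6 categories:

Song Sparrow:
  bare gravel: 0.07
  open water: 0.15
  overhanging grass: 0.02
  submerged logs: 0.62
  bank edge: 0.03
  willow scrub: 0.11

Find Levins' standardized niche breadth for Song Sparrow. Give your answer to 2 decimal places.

0.27

Σpᵢ² = 0.07² + 0.15² + 0.02² + 0.62² + 0.03² + 0.11² = 0.0049 + 0.0225 + 0.0004 + 0.3844 + 0.0009 + 0.0121 = 0.4252
B = 1 / 0.4252 = 2.3518
Bₛ = (B − 1)/(n − 1) = (2.3518 − 1)/(6 − 1) = 1.3518/5 = 0.2704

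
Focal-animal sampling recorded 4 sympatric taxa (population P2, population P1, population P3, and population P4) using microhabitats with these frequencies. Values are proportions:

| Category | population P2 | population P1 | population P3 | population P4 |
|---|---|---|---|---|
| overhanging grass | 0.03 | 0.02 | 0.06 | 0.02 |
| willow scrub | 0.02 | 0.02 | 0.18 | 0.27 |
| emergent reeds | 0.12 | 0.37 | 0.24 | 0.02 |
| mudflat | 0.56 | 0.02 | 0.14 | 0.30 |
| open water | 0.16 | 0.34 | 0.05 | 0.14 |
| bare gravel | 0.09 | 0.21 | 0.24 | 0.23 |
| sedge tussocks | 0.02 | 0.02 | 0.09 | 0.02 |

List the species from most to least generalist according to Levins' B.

population P3 > population P4 > population P1 > population P2

Σp_P2ᵢ² = 0.03² + 0.02² + 0.12² + 0.56² + 0.16² + 0.09² + 0.02² = 0.0009 + 0.0004 + 0.0144 + 0.3136 + 0.0256 + 0.0081 + 0.0004 = 0.3634
B_P2 = 1 / 0.3634 = 2.7518
Σp_P1ᵢ² = 0.02² + 0.02² + 0.37² + 0.02² + 0.34² + 0.21² + 0.02² = 0.0004 + 0.0004 + 0.1369 + 0.0004 + 0.1156 + 0.0441 + 0.0004 = 0.2982
B_P1 = 1 / 0.2982 = 3.3535
Σp_P3ᵢ² = 0.06² + 0.18² + 0.24² + 0.14² + 0.05² + 0.24² + 0.09² = 0.0036 + 0.0324 + 0.0576 + 0.0196 + 0.0025 + 0.0576 + 0.0081 = 0.1814
B_P3 = 1 / 0.1814 = 5.5127
Σp_P4ᵢ² = 0.02² + 0.27² + 0.02² + 0.30² + 0.14² + 0.23² + 0.02² = 0.0004 + 0.0729 + 0.0004 + 0.0900 + 0.0196 + 0.0529 + 0.0004 = 0.2366
B_P4 = 1 / 0.2366 = 4.2265
Ranking by B (broadest → narrowest): population P3 (5.51) > population P4 (4.23) > population P1 (3.35) > population P2 (2.75)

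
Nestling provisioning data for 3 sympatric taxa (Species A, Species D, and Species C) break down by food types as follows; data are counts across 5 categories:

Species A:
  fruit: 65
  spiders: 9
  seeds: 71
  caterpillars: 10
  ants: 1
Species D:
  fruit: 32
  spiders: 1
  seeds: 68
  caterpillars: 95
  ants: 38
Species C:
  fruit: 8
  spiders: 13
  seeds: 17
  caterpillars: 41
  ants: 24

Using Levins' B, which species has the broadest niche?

Proportions for Species A (n=156): 65/156=0.4167, 9/156=0.0577, 71/156=0.4551, 10/156=0.0641, 1/156=0.0064
Proportions for Species D (n=234): 32/234=0.1368, 1/234=0.0043, 68/234=0.2906, 95/234=0.4060, 38/234=0.1624
Proportions for Species C (n=103): 8/103=0.0777, 13/103=0.1262, 17/103=0.1650, 41/103=0.3981, 24/103=0.2330
Σp_Aᵢ² = 0.4167² + 0.0577² + 0.4551² + 0.0641² + 0.0064² = 0.173639 + 0.003329 + 0.207116 + 0.004109 + 0.000041 = 0.388234
B_A = 1 / 0.388234 = 2.5758
Σp_Dᵢ² = 0.1368² + 0.0043² + 0.2906² + 0.4060² + 0.1624² = 0.018714 + 0.000018 + 0.084448 + 0.164836 + 0.026374 = 0.294390
B_D = 1 / 0.294390 = 3.3969
Σp_Cᵢ² = 0.0777² + 0.1262² + 0.1650² + 0.3981² + 0.2330² = 0.006037 + 0.015926 + 0.027225 + 0.158484 + 0.054289 = 0.261961
B_C = 1 / 0.261961 = 3.8174
Highest B → broadest niche (most generalist): Species C (B = 3.82).

Species C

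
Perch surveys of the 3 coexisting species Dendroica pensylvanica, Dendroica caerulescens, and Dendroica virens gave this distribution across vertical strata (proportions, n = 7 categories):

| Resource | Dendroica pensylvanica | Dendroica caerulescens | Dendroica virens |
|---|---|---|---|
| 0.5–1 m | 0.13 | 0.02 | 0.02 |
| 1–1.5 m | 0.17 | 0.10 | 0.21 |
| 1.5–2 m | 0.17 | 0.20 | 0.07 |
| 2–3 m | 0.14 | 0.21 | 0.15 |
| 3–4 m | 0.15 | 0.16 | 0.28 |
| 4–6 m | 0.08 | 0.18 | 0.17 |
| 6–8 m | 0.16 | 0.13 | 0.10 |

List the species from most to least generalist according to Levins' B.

Dendroica pensylvanica > Dendroica caerulescens > Dendroica virens

Σp_pensᵢ² = 0.13² + 0.17² + 0.17² + 0.14² + 0.15² + 0.08² + 0.16² = 0.0169 + 0.0289 + 0.0289 + 0.0196 + 0.0225 + 0.0064 + 0.0256 = 0.1488
B_pens = 1 / 0.1488 = 6.7204
Σp_caerᵢ² = 0.02² + 0.10² + 0.20² + 0.21² + 0.16² + 0.18² + 0.13² = 0.0004 + 0.0100 + 0.0400 + 0.0441 + 0.0256 + 0.0324 + 0.0169 = 0.1694
B_caer = 1 / 0.1694 = 5.9032
Σp_vireᵢ² = 0.02² + 0.21² + 0.07² + 0.15² + 0.28² + 0.17² + 0.10² = 0.0004 + 0.0441 + 0.0049 + 0.0225 + 0.0784 + 0.0289 + 0.0100 = 0.1892
B_vire = 1 / 0.1892 = 5.2854
Ranking by B (broadest → narrowest): Dendroica pensylvanica (6.72) > Dendroica caerulescens (5.90) > Dendroica virens (5.29)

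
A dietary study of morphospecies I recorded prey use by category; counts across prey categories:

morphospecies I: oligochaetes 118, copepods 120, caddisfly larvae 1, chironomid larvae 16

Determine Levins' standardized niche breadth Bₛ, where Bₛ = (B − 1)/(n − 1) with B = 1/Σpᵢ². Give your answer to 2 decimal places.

0.43

Proportions for morphospecies I (n=255): 118/255=0.4627, 120/255=0.4706, 1/255=0.0039, 16/255=0.0627
Σpᵢ² = 0.4627² + 0.4706² + 0.0039² + 0.0627² = 0.214091 + 0.221464 + 0.000015 + 0.003931 = 0.439501
B = 1 / 0.439501 = 2.2753
Bₛ = (B − 1)/(n − 1) = (2.2753 − 1)/(4 − 1) = 1.2753/3 = 0.4251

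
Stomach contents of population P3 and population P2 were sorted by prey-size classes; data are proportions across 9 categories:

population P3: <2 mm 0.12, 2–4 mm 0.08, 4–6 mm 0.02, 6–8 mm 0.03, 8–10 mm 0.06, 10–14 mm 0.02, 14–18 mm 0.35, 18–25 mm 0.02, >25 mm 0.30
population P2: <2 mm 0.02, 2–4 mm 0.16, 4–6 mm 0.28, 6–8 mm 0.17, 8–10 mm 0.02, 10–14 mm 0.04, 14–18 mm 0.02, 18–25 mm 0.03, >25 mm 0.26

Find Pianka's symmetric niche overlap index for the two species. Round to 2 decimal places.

Σ p₁ᵢp₂ᵢ = 0.0024 + 0.0128 + 0.0056 + 0.0051 + 0.0012 + 0.0008 + 0.0070 + 0.0006 + 0.0780 = 0.1135
Σp_1ᵢ² = 0.12² + 0.08² + 0.02² + 0.03² + 0.06² + 0.02² + 0.35² + 0.02² + 0.30² = 0.0144 + 0.0064 + 0.0004 + 0.0009 + 0.0036 + 0.0004 + 0.1225 + 0.0004 + 0.0900 = 0.2390
Σp_2ᵢ² = 0.02² + 0.16² + 0.28² + 0.17² + 0.02² + 0.04² + 0.02² + 0.03² + 0.26² = 0.0004 + 0.0256 + 0.0784 + 0.0289 + 0.0004 + 0.0016 + 0.0004 + 0.0009 + 0.0676 = 0.2042
O = 0.1135 / √(0.2390 × 0.2042) = 0.1135 / 0.22092 = 0.5138

0.51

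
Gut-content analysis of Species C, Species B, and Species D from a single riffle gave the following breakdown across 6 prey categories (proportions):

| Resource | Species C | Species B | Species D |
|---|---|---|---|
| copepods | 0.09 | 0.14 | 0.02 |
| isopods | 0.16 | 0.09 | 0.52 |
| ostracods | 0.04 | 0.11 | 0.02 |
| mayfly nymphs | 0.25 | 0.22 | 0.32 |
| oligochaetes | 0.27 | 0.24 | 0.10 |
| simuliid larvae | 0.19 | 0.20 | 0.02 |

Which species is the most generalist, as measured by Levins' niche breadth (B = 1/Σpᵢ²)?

Species B

Σp_Cᵢ² = 0.09² + 0.16² + 0.04² + 0.25² + 0.27² + 0.19² = 0.0081 + 0.0256 + 0.0016 + 0.0625 + 0.0729 + 0.0361 = 0.2068
B_C = 1 / 0.2068 = 4.8356
Σp_Bᵢ² = 0.14² + 0.09² + 0.11² + 0.22² + 0.24² + 0.20² = 0.0196 + 0.0081 + 0.0121 + 0.0484 + 0.0576 + 0.0400 = 0.1858
B_B = 1 / 0.1858 = 5.3821
Σp_Dᵢ² = 0.02² + 0.52² + 0.02² + 0.32² + 0.10² + 0.02² = 0.0004 + 0.2704 + 0.0004 + 0.1024 + 0.0100 + 0.0004 = 0.3840
B_D = 1 / 0.3840 = 2.6042
Highest B → broadest niche (most generalist): Species B (B = 5.38).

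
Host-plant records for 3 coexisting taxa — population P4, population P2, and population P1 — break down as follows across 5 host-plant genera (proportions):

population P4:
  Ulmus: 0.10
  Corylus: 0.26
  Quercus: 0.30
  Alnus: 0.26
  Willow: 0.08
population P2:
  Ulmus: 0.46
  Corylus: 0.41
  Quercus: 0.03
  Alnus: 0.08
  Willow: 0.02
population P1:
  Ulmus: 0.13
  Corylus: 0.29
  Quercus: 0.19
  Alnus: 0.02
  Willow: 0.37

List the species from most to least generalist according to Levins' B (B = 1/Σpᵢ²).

Σp_P4ᵢ² = 0.10² + 0.26² + 0.30² + 0.26² + 0.08² = 0.0100 + 0.0676 + 0.0900 + 0.0676 + 0.0064 = 0.2416
B_P4 = 1 / 0.2416 = 4.1391
Σp_P2ᵢ² = 0.46² + 0.41² + 0.03² + 0.08² + 0.02² = 0.2116 + 0.1681 + 0.0009 + 0.0064 + 0.0004 = 0.3874
B_P2 = 1 / 0.3874 = 2.5813
Σp_P1ᵢ² = 0.13² + 0.29² + 0.19² + 0.02² + 0.37² = 0.0169 + 0.0841 + 0.0361 + 0.0004 + 0.1369 = 0.2744
B_P1 = 1 / 0.2744 = 3.6443
Ranking by B (broadest → narrowest): population P4 (4.14) > population P1 (3.64) > population P2 (2.58)

population P4 > population P1 > population P2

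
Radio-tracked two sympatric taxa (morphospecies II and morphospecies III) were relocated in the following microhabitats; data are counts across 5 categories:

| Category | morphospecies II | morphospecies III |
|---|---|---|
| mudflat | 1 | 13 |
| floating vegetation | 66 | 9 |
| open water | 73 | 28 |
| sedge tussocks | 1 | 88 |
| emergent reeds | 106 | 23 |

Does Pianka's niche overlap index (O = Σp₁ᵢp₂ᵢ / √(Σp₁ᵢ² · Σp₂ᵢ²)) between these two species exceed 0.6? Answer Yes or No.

Proportions for morphospecies II (n=247): 1/247=0.0040, 66/247=0.2672, 73/247=0.2955, 1/247=0.0040, 106/247=0.4291
Proportions for morphospecies III (n=161): 13/161=0.0807, 9/161=0.0559, 28/161=0.1739, 88/161=0.5466, 23/161=0.1429
Σ p₁ᵢp₂ᵢ = 0.000323 + 0.014936 + 0.051387 + 0.002186 + 0.061318 = 0.130150
Σp_1ᵢ² = 0.0040² + 0.2672² + 0.2955² + 0.0040² + 0.4291² = 0.000016 + 0.071396 + 0.087320 + 0.000016 + 0.184127 = 0.342875
Σp_2ᵢ² = 0.0807² + 0.0559² + 0.1739² + 0.5466² + 0.1429² = 0.006512 + 0.003125 + 0.030241 + 0.298772 + 0.020420 = 0.359070
O = 0.130150 / √(0.342875 × 0.359070) = 0.130150 / 0.3508791 = 0.3709
O = 0.3709 < 0.6 → No.

No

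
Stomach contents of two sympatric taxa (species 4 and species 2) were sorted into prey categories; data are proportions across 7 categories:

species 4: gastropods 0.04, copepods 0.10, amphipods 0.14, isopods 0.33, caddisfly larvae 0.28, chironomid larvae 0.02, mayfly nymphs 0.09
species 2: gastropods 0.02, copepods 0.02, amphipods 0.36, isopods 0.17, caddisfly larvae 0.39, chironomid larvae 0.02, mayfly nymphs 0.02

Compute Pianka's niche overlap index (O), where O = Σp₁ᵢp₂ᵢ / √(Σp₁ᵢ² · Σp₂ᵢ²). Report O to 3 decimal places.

0.829

Σ p₁ᵢp₂ᵢ = 0.0008 + 0.0020 + 0.0504 + 0.0561 + 0.1092 + 0.0004 + 0.0018 = 0.2207
Σp_1ᵢ² = 0.04² + 0.10² + 0.14² + 0.33² + 0.28² + 0.02² + 0.09² = 0.0016 + 0.0100 + 0.0196 + 0.1089 + 0.0784 + 0.0004 + 0.0081 = 0.2270
Σp_2ᵢ² = 0.02² + 0.02² + 0.36² + 0.17² + 0.39² + 0.02² + 0.02² = 0.0004 + 0.0004 + 0.1296 + 0.0289 + 0.1521 + 0.0004 + 0.0004 = 0.3122
O = 0.2207 / √(0.2270 × 0.3122) = 0.2207 / 0.266213 = 0.82904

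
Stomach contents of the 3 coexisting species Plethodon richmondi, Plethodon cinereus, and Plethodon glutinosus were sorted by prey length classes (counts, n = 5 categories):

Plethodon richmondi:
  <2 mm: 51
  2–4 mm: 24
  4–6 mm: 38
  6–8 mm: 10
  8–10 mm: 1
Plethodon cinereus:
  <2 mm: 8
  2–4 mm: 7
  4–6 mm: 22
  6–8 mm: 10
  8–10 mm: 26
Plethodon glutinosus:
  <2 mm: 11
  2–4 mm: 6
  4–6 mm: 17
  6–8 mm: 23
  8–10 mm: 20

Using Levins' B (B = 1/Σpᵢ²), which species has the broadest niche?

Plethodon glutinosus

Proportions for Plethodon richmondi (n=124): 51/124=0.4113, 24/124=0.1935, 38/124=0.3065, 10/124=0.0806, 1/124=0.0081
Proportions for Plethodon cinereus (n=73): 8/73=0.1096, 7/73=0.0959, 22/73=0.3014, 10/73=0.1370, 26/73=0.3562
Proportions for Plethodon glutinosus (n=77): 11/77=0.1429, 6/77=0.0779, 17/77=0.2208, 23/77=0.2987, 20/77=0.2597
Σp_richᵢ² = 0.4113² + 0.1935² + 0.3065² + 0.0806² + 0.0081² = 0.169168 + 0.037442 + 0.093942 + 0.006496 + 0.000066 = 0.307114
B_rich = 1 / 0.307114 = 3.2561
Σp_cineᵢ² = 0.1096² + 0.0959² + 0.3014² + 0.1370² + 0.3562² = 0.012012 + 0.009197 + 0.090842 + 0.018769 + 0.126878 = 0.257698
B_cine = 1 / 0.257698 = 3.8805
Σp_glutᵢ² = 0.1429² + 0.0779² + 0.2208² + 0.2987² + 0.2597² = 0.020420 + 0.006068 + 0.048753 + 0.089222 + 0.067444 = 0.231907
B_glut = 1 / 0.231907 = 4.3121
Highest B → broadest niche (most generalist): Plethodon glutinosus (B = 4.31).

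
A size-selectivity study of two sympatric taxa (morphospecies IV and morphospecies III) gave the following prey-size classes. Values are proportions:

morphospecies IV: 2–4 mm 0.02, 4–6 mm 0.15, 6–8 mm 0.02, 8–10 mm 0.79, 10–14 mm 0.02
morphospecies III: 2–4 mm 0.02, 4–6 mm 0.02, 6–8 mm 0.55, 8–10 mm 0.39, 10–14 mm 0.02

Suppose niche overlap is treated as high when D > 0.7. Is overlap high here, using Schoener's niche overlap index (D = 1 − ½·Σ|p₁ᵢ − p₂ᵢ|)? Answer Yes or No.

Σ|p₁ᵢ − p₂ᵢ| = 0.00 + 0.13 + 0.53 + 0.40 + 0.00 = 1.06
D = 1 − ½ × 1.06 = 1 − 0.530 = 0.4700
D = 0.4700 < 0.7 → No.

No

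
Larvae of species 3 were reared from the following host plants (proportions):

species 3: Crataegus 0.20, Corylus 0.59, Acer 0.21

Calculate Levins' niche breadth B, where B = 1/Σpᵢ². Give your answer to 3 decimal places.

2.314

Σpᵢ² = 0.20² + 0.59² + 0.21² = 0.0400 + 0.3481 + 0.0441 = 0.4322
B = 1 / 0.4322 = 2.31374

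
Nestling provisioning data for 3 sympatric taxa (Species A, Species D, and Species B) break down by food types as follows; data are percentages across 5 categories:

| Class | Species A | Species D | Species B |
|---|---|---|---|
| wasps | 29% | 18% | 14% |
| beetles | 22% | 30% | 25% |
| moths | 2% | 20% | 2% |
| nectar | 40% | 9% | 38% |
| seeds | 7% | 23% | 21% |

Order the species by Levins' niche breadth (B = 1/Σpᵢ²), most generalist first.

Convert percentages to proportions (divide by 100).
Σp_Aᵢ² = 0.29² + 0.22² + 0.02² + 0.40² + 0.07² = 0.0841 + 0.0484 + 0.0004 + 0.1600 + 0.0049 = 0.2978
B_A = 1 / 0.2978 = 3.3580
Σp_Dᵢ² = 0.18² + 0.30² + 0.20² + 0.09² + 0.23² = 0.0324 + 0.0900 + 0.0400 + 0.0081 + 0.0529 = 0.2234
B_D = 1 / 0.2234 = 4.4763
Σp_Bᵢ² = 0.14² + 0.25² + 0.02² + 0.38² + 0.21² = 0.0196 + 0.0625 + 0.0004 + 0.1444 + 0.0441 = 0.2710
B_B = 1 / 0.2710 = 3.6900
Ranking by B (broadest → narrowest): Species D (4.48) > Species B (3.69) > Species A (3.36)

Species D > Species B > Species A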